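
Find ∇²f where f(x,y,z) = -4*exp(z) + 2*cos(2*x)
-4*exp(z) - 8*cos(2*x)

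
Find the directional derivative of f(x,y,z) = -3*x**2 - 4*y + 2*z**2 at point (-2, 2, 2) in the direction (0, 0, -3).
-8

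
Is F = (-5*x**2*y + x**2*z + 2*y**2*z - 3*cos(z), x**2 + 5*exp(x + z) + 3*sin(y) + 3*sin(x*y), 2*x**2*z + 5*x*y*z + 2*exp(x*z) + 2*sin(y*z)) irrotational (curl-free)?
No, ∇×F = (5*x*z + 2*z*cos(y*z) - 5*exp(x + z), x**2 - 4*x*z + 2*y**2 - 5*y*z - 2*z*exp(x*z) + 3*sin(z), 5*x**2 + 2*x - 4*y*z + 3*y*cos(x*y) + 5*exp(x + z))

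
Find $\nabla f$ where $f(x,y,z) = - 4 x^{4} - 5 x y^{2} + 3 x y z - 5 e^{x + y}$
(-16*x**3 - 5*y**2 + 3*y*z - 5*exp(x + y), -10*x*y + 3*x*z - 5*exp(x + y), 3*x*y)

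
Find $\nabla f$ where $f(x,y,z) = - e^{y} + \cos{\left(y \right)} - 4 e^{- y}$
(0, -exp(y) - sin(y) + 4*exp(-y), 0)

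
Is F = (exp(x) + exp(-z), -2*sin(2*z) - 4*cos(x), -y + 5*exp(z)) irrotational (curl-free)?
No, ∇×F = (4*cos(2*z) - 1, -exp(-z), 4*sin(x))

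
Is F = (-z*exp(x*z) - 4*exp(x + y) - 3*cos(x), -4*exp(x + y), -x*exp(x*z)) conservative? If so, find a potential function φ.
Yes, F is conservative. φ = -exp(x*z) - 4*exp(x + y) - 3*sin(x)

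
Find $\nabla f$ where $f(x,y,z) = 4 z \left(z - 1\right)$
(0, 0, 8*z - 4)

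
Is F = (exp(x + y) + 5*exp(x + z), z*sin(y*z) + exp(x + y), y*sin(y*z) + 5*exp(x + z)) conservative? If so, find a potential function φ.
Yes, F is conservative. φ = exp(x + y) + 5*exp(x + z) - cos(y*z)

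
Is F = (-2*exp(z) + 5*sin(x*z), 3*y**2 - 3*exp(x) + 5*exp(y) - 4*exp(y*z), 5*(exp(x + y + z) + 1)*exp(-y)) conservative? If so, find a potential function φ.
No, ∇×F = (4*y*exp(y*z) - 5*exp(-y), 5*x*cos(x*z) - 2*exp(z) - 5*exp(x + z), -3*exp(x)) ≠ 0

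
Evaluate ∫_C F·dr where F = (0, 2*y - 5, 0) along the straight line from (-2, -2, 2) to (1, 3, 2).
-20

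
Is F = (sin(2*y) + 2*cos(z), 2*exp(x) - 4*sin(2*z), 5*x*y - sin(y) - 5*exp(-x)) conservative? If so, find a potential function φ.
No, ∇×F = (5*x - cos(y) + 8*cos(2*z), -5*y - 2*sin(z) - 5*exp(-x), 2*exp(x) - 2*cos(2*y)) ≠ 0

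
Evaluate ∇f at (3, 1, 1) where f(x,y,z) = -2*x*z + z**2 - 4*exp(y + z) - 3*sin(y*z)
(-2, -4*exp(2) - 3*cos(1), -4*exp(2) - 4 - 3*cos(1))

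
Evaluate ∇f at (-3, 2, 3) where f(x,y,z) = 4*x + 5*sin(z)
(4, 0, 5*cos(3))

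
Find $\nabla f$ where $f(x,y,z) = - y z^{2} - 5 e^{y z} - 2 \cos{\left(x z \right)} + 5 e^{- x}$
(2*z*sin(x*z) - 5*exp(-x), z*(-z - 5*exp(y*z)), 2*x*sin(x*z) - 2*y*z - 5*y*exp(y*z))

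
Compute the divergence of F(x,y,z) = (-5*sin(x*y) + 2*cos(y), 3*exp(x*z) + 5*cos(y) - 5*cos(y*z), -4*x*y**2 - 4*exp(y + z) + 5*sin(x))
-5*y*cos(x*y) + 5*z*sin(y*z) - 4*exp(y + z) - 5*sin(y)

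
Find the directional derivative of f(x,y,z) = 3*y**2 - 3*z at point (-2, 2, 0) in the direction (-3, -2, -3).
-15*sqrt(22)/22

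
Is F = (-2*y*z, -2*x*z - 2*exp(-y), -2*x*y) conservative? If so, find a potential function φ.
Yes, F is conservative. φ = -2*x*y*z + 2*exp(-y)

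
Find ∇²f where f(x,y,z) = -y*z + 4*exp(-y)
4*exp(-y)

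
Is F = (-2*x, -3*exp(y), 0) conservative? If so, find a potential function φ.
Yes, F is conservative. φ = -x**2 - 3*exp(y)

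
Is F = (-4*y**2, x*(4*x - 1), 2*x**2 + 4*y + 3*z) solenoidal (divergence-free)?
No, ∇·F = 3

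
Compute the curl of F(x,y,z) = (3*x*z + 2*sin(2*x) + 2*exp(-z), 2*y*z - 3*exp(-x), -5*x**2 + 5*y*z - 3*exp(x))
(-2*y + 5*z, 13*x + 3*exp(x) - 2*exp(-z), 3*exp(-x))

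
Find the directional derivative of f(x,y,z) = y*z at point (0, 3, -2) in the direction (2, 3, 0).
-6*sqrt(13)/13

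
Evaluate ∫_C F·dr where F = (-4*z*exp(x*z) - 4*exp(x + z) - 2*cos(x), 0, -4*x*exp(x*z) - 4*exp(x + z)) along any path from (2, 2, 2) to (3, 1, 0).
-4*exp(3) - 4 - 2*sin(3) + 2*sin(2) + 8*exp(4)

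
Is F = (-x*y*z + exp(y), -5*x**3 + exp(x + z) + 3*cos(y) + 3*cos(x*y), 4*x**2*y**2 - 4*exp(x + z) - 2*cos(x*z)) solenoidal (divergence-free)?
No, ∇·F = -3*x*sin(x*y) + 2*x*sin(x*z) - y*z - 4*exp(x + z) - 3*sin(y)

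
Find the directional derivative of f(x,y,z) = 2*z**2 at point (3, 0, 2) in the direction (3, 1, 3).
24*sqrt(19)/19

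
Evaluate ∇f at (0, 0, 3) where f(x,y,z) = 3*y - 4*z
(0, 3, -4)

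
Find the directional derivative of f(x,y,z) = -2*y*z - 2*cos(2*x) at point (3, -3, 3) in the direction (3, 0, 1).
3*sqrt(10)*(2*sin(6) + 1)/5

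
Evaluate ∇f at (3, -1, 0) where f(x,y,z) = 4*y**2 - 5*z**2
(0, -8, 0)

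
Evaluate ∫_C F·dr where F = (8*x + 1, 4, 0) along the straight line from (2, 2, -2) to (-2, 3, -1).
0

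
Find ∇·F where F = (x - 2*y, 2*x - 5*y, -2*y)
-4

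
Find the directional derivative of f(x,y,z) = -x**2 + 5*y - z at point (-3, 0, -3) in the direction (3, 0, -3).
7*sqrt(2)/2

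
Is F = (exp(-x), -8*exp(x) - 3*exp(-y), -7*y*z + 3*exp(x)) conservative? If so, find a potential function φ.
No, ∇×F = (-7*z, -3*exp(x), -8*exp(x)) ≠ 0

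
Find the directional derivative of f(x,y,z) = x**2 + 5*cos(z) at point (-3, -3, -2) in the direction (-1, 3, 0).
3*sqrt(10)/5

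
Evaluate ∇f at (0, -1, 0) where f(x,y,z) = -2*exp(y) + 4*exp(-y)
(0, -6*cosh(1) - 2*sinh(1), 0)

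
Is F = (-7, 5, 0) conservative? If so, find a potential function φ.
Yes, F is conservative. φ = -7*x + 5*y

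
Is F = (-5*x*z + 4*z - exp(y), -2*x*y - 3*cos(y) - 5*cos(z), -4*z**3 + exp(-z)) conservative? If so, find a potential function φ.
No, ∇×F = (-5*sin(z), 4 - 5*x, -2*y + exp(y)) ≠ 0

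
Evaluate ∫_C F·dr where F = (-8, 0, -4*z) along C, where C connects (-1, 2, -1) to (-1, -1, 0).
2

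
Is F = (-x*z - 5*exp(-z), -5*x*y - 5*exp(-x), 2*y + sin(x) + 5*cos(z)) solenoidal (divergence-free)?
No, ∇·F = -5*x - z - 5*sin(z)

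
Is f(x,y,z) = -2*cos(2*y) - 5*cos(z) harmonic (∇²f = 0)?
No, ∇²f = 8*cos(2*y) + 5*cos(z)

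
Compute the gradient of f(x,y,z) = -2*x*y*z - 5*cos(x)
(-2*y*z + 5*sin(x), -2*x*z, -2*x*y)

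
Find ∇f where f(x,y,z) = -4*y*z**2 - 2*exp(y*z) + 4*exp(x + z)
(4*exp(x + z), 2*z*(-2*z - exp(y*z)), -8*y*z - 2*y*exp(y*z) + 4*exp(x + z))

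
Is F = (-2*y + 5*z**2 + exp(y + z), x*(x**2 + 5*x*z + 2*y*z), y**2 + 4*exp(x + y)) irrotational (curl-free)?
No, ∇×F = (-x*(5*x + 2*y) + 2*y + 4*exp(x + y), 10*z - 4*exp(x + y) + exp(y + z), 3*x**2 + 10*x*z + 2*y*z - exp(y + z) + 2)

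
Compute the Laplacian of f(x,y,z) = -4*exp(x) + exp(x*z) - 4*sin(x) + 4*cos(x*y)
x**2*exp(x*z) - 4*x**2*cos(x*y) - 4*y**2*cos(x*y) + z**2*exp(x*z) - 4*exp(x) + 4*sin(x)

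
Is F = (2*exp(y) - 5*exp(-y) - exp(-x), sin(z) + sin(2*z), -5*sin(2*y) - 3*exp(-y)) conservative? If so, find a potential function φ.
No, ∇×F = (-10*cos(2*y) - cos(z) - 2*cos(2*z) + 3*exp(-y), 0, 3*sinh(y) - 7*cosh(y)) ≠ 0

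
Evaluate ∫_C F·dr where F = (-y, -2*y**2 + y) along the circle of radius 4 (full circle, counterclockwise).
16*pi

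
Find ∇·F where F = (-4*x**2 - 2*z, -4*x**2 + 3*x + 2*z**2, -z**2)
-8*x - 2*z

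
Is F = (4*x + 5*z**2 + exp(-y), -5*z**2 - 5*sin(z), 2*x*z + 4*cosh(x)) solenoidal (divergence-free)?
No, ∇·F = 2*x + 4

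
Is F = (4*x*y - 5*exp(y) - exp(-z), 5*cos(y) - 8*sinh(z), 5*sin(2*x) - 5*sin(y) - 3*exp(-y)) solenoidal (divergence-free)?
No, ∇·F = 4*y - 5*sin(y)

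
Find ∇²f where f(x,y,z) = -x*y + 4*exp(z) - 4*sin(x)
4*exp(z) + 4*sin(x)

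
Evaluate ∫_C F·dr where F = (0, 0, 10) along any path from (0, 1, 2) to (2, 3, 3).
10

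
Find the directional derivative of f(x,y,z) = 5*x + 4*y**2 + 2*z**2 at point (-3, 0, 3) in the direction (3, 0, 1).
27*sqrt(10)/10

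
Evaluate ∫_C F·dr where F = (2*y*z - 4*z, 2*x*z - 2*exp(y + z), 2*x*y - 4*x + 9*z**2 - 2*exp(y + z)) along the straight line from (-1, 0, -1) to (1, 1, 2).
-2*exp(3) + 2*exp(-1) + 27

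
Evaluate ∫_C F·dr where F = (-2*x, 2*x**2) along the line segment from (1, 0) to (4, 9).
111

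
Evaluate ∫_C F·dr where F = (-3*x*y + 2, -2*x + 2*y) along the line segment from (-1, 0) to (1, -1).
6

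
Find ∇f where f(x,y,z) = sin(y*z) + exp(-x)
(-exp(-x), z*cos(y*z), y*cos(y*z))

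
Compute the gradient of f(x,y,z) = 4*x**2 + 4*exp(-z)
(8*x, 0, -4*exp(-z))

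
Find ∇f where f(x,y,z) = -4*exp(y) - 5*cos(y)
(0, -4*exp(y) + 5*sin(y), 0)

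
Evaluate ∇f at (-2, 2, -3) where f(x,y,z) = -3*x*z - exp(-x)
(exp(2) + 9, 0, 6)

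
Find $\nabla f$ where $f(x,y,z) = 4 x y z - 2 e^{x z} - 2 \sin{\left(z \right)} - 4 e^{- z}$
(2*z*(2*y - exp(x*z)), 4*x*z, 4*x*y - 2*x*exp(x*z) - 2*cos(z) + 4*exp(-z))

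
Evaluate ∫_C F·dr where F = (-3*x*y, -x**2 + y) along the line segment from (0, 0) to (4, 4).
-232/3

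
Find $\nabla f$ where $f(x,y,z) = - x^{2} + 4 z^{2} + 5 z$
(-2*x, 0, 8*z + 5)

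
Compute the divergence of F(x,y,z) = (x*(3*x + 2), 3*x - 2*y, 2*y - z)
6*x - 1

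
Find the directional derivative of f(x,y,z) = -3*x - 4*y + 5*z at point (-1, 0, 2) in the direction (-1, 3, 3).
6*sqrt(19)/19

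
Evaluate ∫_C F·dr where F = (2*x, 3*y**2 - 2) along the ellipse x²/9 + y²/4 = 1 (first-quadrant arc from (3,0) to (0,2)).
-5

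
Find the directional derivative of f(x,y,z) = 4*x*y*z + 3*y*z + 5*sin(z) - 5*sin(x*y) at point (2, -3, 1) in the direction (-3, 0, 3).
sqrt(2)*(-21 - 15*cos(6) + 5*cos(1))/2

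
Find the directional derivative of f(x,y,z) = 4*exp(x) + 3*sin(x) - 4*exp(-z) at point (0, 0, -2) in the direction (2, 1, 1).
sqrt(6)*(7 + 2*exp(2))/3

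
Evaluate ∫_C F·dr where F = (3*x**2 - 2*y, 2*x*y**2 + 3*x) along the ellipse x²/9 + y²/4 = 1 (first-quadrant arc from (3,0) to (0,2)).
-27 + 21*pi/2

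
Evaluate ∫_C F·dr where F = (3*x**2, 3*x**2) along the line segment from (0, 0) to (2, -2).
0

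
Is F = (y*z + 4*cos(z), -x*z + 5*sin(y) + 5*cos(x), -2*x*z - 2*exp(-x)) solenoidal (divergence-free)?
No, ∇·F = -2*x + 5*cos(y)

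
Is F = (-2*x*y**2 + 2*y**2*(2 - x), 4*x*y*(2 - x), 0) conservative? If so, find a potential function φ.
Yes, F is conservative. φ = 2*x*y**2*(2 - x)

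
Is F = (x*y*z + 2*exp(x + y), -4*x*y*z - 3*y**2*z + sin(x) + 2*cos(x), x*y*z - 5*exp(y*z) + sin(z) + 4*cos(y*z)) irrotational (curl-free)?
No, ∇×F = (4*x*y + x*z + 3*y**2 - 5*z*exp(y*z) - 4*z*sin(y*z), y*(x - z), -x*z - 4*y*z - 2*exp(x + y) - 2*sin(x) + cos(x))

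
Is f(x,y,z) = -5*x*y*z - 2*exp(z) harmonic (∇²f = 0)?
No, ∇²f = -2*exp(z)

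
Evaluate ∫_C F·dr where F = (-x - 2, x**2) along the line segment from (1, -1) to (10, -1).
-135/2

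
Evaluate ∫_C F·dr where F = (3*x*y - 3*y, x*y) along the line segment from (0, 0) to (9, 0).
0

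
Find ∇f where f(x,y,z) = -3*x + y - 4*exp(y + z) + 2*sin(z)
(-3, 1 - 4*exp(y + z), -4*exp(y + z) + 2*cos(z))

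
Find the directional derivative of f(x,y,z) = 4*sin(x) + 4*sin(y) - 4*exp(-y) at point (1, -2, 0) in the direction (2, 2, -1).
8*cos(2)/3 + 8*cos(1)/3 + 8*exp(2)/3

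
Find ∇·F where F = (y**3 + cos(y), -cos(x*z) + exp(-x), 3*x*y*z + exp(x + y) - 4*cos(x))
3*x*y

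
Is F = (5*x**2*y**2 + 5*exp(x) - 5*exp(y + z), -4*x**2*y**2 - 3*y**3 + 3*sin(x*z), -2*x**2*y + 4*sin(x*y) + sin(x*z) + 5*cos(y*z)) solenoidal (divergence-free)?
No, ∇·F = -8*x**2*y + 10*x*y**2 + x*cos(x*z) - 9*y**2 - 5*y*sin(y*z) + 5*exp(x)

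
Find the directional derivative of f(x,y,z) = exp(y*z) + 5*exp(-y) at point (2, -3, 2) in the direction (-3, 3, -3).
5*sqrt(3)*(1 - exp(9))*exp(-6)/3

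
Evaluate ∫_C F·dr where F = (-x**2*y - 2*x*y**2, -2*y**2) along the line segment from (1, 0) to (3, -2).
10/3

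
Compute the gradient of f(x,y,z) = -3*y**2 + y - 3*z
(0, 1 - 6*y, -3)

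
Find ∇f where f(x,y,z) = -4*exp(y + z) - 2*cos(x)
(2*sin(x), -4*exp(y + z), -4*exp(y + z))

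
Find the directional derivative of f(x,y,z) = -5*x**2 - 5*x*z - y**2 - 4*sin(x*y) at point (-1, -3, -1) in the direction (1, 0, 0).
12*cos(3) + 15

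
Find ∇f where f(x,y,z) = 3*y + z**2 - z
(0, 3, 2*z - 1)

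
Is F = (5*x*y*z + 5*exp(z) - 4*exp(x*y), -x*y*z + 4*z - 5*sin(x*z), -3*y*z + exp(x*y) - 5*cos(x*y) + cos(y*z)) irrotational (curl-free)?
No, ∇×F = (x*y + x*exp(x*y) + 5*x*sin(x*y) + 5*x*cos(x*z) - z*sin(y*z) - 3*z - 4, 5*x*y - y*exp(x*y) - 5*y*sin(x*y) + 5*exp(z), -5*x*z + 4*x*exp(x*y) - y*z - 5*z*cos(x*z))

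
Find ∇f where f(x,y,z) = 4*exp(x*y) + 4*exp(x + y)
(4*y*exp(x*y) + 4*exp(x + y), 4*x*exp(x*y) + 4*exp(x + y), 0)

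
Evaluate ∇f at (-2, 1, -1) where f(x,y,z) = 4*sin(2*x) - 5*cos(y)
(8*cos(4), 5*sin(1), 0)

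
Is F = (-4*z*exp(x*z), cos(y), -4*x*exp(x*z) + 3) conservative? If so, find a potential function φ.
Yes, F is conservative. φ = 3*z - 4*exp(x*z) + sin(y)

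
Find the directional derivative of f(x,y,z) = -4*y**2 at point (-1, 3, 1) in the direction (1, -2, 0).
48*sqrt(5)/5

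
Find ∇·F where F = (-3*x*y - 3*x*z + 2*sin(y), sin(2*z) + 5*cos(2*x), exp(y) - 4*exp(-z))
-3*y - 3*z + 4*exp(-z)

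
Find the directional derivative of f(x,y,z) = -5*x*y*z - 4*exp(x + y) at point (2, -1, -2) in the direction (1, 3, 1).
4*sqrt(11)*(15 - 4*E)/11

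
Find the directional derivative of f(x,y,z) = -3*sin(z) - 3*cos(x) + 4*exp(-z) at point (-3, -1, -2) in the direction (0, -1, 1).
-sqrt(2)*(3*cos(2) + 4*exp(2))/2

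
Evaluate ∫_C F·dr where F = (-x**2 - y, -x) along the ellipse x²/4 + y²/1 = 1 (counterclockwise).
0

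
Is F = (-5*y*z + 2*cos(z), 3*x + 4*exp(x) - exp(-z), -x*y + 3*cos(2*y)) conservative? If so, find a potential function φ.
No, ∇×F = (-x - 6*sin(2*y) - exp(-z), -4*y - 2*sin(z), 5*z + 4*exp(x) + 3) ≠ 0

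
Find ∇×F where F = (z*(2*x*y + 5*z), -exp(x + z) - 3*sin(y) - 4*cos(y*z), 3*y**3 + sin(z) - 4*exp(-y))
(9*y**2 - 4*y*sin(y*z) + exp(x + z) + 4*exp(-y), 2*x*y + 10*z, -2*x*z - exp(x + z))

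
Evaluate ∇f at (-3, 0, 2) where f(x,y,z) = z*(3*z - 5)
(0, 0, 7)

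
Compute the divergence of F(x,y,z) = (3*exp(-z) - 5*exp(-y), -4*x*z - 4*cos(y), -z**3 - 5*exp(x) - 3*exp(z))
-3*z**2 - 3*exp(z) + 4*sin(y)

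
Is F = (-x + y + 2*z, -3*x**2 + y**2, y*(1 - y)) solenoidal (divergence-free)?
No, ∇·F = 2*y - 1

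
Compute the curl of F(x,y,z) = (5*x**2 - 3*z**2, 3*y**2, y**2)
(2*y, -6*z, 0)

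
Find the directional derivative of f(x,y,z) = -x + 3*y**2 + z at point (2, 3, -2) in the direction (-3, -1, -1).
-16*sqrt(11)/11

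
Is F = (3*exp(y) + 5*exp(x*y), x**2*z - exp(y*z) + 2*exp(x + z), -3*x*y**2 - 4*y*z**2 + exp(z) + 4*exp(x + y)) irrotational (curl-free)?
No, ∇×F = (-x**2 - 6*x*y + y*exp(y*z) - 4*z**2 + 4*exp(x + y) - 2*exp(x + z), 3*y**2 - 4*exp(x + y), 2*x*z - 5*x*exp(x*y) - 3*exp(y) + 2*exp(x + z))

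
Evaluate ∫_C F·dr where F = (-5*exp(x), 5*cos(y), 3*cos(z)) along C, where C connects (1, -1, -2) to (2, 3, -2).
-5*exp(2) + 5*sin(3) + 5*sin(1) + 5*E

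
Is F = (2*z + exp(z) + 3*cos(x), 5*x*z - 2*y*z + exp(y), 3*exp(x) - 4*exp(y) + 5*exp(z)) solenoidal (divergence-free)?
No, ∇·F = -2*z + exp(y) + 5*exp(z) - 3*sin(x)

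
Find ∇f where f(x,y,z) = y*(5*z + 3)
(0, 5*z + 3, 5*y)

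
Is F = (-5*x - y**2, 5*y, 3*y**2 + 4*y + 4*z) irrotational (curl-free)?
No, ∇×F = (6*y + 4, 0, 2*y)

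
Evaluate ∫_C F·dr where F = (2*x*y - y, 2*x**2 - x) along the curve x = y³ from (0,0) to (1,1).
1/7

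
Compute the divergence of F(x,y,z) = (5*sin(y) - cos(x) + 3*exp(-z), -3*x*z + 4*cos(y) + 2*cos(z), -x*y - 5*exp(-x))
sin(x) - 4*sin(y)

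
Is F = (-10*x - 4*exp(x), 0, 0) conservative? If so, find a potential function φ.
Yes, F is conservative. φ = -5*x**2 - 4*exp(x)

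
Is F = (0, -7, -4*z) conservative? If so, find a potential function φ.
Yes, F is conservative. φ = -7*y - 2*z**2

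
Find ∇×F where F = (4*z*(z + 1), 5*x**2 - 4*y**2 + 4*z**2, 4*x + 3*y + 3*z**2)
(3 - 8*z, 8*z, 10*x)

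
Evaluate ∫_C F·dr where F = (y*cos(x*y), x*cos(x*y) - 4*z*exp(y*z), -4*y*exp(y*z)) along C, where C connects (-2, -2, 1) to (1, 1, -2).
-sin(4) + sin(1)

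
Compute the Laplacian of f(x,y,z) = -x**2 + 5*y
-2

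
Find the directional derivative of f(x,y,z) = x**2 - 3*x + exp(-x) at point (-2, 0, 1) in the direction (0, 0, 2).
0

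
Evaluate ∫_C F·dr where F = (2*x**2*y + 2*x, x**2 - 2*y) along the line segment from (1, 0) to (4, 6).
192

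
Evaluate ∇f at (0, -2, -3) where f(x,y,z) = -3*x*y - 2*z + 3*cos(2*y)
(6, 6*sin(4), -2)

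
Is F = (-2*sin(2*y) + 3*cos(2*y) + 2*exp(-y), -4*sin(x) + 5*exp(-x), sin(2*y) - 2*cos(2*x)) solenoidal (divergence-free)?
Yes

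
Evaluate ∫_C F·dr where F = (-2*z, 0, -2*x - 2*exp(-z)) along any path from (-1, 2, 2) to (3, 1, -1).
-2*exp(-2) + 2 + 2*E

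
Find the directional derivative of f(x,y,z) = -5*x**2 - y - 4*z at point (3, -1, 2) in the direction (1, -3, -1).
-23*sqrt(11)/11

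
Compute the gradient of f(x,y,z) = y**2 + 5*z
(0, 2*y, 5)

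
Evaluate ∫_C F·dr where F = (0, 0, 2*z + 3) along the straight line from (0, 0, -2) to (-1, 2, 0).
2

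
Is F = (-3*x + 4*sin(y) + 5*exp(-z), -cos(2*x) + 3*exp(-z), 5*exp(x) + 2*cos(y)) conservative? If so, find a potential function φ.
No, ∇×F = (-2*sin(y) + 3*exp(-z), -5*exp(x) - 5*exp(-z), 2*sin(2*x) - 4*cos(y)) ≠ 0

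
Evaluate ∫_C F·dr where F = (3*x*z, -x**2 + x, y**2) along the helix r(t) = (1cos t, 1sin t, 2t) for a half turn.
3*pi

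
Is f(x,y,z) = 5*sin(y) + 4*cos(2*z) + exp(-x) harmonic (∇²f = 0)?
No, ∇²f = -5*sin(y) - 16*cos(2*z) + exp(-x)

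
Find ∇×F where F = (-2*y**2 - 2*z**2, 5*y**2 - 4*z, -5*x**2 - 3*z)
(4, 10*x - 4*z, 4*y)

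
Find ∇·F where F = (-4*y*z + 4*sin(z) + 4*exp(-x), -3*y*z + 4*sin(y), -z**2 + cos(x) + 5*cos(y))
-5*z + 4*cos(y) - 4*exp(-x)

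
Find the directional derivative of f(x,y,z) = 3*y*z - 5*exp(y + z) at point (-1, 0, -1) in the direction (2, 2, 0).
sqrt(2)*(-3*E - 5)*exp(-1)/2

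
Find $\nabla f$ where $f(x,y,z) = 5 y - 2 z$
(0, 5, -2)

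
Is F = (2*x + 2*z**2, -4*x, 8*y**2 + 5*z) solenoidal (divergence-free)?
No, ∇·F = 7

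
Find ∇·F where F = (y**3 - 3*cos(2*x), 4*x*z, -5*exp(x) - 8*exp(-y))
6*sin(2*x)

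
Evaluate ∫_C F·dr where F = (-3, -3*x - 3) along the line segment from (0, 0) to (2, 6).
-42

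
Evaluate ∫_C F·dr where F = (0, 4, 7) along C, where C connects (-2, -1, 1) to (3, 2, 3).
26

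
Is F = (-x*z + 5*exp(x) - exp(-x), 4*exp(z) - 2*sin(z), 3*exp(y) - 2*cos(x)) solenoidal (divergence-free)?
No, ∇·F = -z + 5*exp(x) + exp(-x)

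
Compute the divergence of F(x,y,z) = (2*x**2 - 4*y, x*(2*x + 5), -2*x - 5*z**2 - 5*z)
4*x - 10*z - 5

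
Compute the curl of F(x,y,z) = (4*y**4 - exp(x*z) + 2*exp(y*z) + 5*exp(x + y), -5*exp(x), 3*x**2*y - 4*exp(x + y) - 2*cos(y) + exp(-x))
(3*x**2 - 4*exp(x + y) + 2*sin(y), -6*x*y - x*exp(x*z) + 2*y*exp(y*z) + 4*exp(x + y) + exp(-x), -16*y**3 - 2*z*exp(y*z) - 5*exp(x) - 5*exp(x + y))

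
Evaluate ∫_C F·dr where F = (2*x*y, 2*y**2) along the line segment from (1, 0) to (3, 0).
0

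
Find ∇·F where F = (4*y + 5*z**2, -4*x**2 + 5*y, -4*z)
1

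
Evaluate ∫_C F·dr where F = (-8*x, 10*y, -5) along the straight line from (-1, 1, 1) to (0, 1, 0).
9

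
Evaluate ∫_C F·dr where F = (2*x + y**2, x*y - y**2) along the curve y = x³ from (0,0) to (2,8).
-1964/21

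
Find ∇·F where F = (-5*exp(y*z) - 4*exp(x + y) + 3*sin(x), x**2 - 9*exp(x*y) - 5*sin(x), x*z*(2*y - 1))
x*(2*y - 1) - 9*x*exp(x*y) - 4*exp(x + y) + 3*cos(x)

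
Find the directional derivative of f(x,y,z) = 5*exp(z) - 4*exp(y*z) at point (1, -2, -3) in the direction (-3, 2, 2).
10*sqrt(17)*(1 + 4*exp(9))*exp(-3)/17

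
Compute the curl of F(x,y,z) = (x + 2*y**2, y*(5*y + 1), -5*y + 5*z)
(-5, 0, -4*y)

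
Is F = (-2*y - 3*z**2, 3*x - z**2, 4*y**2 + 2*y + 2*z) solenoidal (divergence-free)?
No, ∇·F = 2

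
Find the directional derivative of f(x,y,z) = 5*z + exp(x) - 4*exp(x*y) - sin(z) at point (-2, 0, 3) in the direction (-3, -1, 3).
sqrt(19)*(-3 + (7 - 3*cos(3))*exp(2))*exp(-2)/19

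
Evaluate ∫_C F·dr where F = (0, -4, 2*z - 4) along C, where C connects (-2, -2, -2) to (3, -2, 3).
-15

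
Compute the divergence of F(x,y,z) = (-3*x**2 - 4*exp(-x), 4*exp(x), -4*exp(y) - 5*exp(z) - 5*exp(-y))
-6*x - 5*exp(z) + 4*exp(-x)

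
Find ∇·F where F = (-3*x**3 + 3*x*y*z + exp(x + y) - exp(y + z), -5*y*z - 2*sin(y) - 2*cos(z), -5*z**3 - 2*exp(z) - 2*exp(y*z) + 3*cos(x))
-9*x**2 + 3*y*z - 2*y*exp(y*z) - 15*z**2 - 5*z - 2*exp(z) + exp(x + y) - 2*cos(y)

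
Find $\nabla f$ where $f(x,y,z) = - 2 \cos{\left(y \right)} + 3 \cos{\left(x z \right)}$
(-3*z*sin(x*z), 2*sin(y), -3*x*sin(x*z))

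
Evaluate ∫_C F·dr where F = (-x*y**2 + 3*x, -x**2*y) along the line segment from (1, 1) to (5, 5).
-276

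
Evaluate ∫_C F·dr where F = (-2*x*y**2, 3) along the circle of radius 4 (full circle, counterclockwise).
0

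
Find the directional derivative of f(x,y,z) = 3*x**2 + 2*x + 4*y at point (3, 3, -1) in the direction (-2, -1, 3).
-22*sqrt(14)/7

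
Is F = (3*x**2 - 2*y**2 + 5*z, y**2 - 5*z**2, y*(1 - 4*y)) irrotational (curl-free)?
No, ∇×F = (-8*y + 10*z + 1, 5, 4*y)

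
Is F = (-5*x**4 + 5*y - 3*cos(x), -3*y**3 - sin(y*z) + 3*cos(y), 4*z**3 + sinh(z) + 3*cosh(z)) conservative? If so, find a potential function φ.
No, ∇×F = (y*cos(y*z), 0, -5) ≠ 0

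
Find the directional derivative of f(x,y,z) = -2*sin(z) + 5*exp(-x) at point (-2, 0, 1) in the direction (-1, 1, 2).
sqrt(6)*(-4*cos(1) + 5*exp(2))/6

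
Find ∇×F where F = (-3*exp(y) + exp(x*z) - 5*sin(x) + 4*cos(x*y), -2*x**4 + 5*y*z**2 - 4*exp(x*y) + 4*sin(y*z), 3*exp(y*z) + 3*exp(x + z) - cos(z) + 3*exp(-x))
(-10*y*z - 4*y*cos(y*z) + 3*z*exp(y*z), x*exp(x*z) - 3*exp(x + z) + 3*exp(-x), -8*x**3 + 4*x*sin(x*y) - 4*y*exp(x*y) + 3*exp(y))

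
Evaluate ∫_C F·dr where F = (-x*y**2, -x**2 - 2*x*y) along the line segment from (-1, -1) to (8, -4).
-1323/4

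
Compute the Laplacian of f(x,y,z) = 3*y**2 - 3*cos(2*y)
12*cos(2*y) + 6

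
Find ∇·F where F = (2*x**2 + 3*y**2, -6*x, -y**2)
4*x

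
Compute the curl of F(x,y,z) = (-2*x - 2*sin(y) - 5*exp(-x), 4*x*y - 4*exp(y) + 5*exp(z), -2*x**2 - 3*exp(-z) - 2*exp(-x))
(-5*exp(z), 4*x - 2*exp(-x), 4*y + 2*cos(y))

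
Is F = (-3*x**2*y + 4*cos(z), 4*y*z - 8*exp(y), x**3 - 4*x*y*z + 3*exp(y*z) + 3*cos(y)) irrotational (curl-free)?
No, ∇×F = (-4*x*z - 4*y + 3*z*exp(y*z) - 3*sin(y), -3*x**2 + 4*y*z - 4*sin(z), 3*x**2)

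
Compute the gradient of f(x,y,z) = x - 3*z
(1, 0, -3)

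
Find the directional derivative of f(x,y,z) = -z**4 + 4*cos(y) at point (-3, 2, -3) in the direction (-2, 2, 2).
4*sqrt(3)*(27 - sin(2))/3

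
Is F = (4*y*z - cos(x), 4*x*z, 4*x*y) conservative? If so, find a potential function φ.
Yes, F is conservative. φ = 4*x*y*z - sin(x)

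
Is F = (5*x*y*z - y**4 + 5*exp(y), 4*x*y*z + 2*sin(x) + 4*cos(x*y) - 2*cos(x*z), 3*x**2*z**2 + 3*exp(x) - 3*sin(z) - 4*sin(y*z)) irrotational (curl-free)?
No, ∇×F = (-4*x*y - 2*x*sin(x*z) - 4*z*cos(y*z), 5*x*y - 6*x*z**2 - 3*exp(x), -5*x*z + 4*y**3 + 4*y*z - 4*y*sin(x*y) + 2*z*sin(x*z) - 5*exp(y) + 2*cos(x))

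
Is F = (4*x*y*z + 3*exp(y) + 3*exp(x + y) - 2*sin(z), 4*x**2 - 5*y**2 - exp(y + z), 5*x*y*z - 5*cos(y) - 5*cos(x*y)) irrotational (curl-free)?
No, ∇×F = (5*x*z + 5*x*sin(x*y) + exp(y + z) + 5*sin(y), 4*x*y - 5*y*z - 5*y*sin(x*y) - 2*cos(z), -4*x*z + 8*x - 3*exp(y) - 3*exp(x + y))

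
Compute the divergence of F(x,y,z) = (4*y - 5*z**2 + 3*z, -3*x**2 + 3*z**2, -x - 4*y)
0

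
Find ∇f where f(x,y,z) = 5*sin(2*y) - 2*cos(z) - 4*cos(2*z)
(0, 10*cos(2*y), 2*(8*cos(z) + 1)*sin(z))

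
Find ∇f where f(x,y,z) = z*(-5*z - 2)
(0, 0, -10*z - 2)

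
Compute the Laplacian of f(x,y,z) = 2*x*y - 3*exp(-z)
-3*exp(-z)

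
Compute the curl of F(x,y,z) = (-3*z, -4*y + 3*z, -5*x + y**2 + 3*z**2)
(2*y - 3, 2, 0)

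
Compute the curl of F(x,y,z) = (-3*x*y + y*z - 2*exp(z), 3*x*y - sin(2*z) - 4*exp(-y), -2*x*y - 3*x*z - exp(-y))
(-2*x + 2*cos(2*z) + exp(-y), 3*y + 3*z - 2*exp(z), 3*x + 3*y - z)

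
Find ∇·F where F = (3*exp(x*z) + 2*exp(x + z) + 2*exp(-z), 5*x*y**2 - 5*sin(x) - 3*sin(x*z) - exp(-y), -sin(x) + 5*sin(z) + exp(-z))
10*x*y + 3*z*exp(x*z) + 2*exp(x + z) + 5*cos(z) - exp(-z) + exp(-y)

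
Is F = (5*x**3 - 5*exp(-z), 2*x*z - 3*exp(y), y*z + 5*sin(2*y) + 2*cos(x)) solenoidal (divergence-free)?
No, ∇·F = 15*x**2 + y - 3*exp(y)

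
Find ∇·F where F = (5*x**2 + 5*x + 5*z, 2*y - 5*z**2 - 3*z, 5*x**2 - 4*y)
10*x + 7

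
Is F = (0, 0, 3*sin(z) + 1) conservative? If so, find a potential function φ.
Yes, F is conservative. φ = z - 3*cos(z)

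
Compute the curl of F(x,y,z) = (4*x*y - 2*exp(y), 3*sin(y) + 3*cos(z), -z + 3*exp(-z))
(3*sin(z), 0, -4*x + 2*exp(y))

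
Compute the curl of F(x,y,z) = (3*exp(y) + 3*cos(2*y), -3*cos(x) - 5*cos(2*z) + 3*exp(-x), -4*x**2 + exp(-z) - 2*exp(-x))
(-10*sin(2*z), 8*x - 2*exp(-x), -3*exp(y) + 3*sin(x) + 6*sin(2*y) - 3*exp(-x))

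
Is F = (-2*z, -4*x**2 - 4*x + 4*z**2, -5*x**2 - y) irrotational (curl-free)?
No, ∇×F = (-8*z - 1, 10*x - 2, -8*x - 4)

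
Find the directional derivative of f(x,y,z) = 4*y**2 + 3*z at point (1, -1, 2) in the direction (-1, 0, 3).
9*sqrt(10)/10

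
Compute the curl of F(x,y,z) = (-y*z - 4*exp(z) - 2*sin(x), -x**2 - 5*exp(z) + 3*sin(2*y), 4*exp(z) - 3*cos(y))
(5*exp(z) + 3*sin(y), -y - 4*exp(z), -2*x + z)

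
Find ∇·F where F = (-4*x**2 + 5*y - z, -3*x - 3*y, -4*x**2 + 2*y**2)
-8*x - 3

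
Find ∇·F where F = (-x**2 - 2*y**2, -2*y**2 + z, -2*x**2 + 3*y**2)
-2*x - 4*y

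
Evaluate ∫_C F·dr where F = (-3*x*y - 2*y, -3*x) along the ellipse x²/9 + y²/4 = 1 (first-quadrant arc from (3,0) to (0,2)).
18 - 3*pi/2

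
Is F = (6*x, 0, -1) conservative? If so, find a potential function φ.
Yes, F is conservative. φ = 3*x**2 - z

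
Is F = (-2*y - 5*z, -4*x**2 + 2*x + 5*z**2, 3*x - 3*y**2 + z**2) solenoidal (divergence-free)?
No, ∇·F = 2*z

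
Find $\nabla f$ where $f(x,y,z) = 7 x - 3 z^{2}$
(7, 0, -6*z)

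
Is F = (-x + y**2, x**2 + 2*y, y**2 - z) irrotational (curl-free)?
No, ∇×F = (2*y, 0, 2*x - 2*y)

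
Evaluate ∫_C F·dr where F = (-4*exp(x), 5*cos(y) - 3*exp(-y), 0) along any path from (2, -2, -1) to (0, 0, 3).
-1 + 5*sin(2) + exp(2)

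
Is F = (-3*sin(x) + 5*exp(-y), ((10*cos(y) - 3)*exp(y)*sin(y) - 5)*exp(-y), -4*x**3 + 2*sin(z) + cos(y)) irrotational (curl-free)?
No, ∇×F = (-sin(y), 12*x**2, 5*exp(-y))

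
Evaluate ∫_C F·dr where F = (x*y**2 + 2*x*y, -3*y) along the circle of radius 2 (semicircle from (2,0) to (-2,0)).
0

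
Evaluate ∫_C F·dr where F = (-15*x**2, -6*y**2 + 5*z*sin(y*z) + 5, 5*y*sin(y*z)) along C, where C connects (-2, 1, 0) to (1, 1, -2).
-40 - 5*cos(2)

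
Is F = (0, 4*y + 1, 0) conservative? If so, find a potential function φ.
Yes, F is conservative. φ = y*(2*y + 1)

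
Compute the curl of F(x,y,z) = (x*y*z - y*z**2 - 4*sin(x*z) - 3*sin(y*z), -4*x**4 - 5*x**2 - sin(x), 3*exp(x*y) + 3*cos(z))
(3*x*exp(x*y), x*y - 4*x*cos(x*z) - 2*y*z - 3*y*exp(x*y) - 3*y*cos(y*z), -16*x**3 - x*z - 10*x + z**2 + 3*z*cos(y*z) - cos(x))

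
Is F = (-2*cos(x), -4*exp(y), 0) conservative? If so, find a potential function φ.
Yes, F is conservative. φ = -4*exp(y) - 2*sin(x)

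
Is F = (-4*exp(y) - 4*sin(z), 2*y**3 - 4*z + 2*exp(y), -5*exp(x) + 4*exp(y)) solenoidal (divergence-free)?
No, ∇·F = 6*y**2 + 2*exp(y)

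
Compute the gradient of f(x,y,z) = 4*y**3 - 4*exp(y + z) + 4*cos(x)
(-4*sin(x), 12*y**2 - 4*exp(y + z), -4*exp(y + z))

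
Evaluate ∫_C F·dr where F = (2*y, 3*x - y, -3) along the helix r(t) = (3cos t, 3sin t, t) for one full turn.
3*pi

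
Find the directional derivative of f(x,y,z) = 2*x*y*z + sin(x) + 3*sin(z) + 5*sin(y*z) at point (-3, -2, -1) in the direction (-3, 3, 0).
sqrt(2)*(-cos(3) + 2 - 5*cos(2))/2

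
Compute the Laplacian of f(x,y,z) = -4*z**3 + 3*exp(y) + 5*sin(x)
-24*z + 3*exp(y) - 5*sin(x)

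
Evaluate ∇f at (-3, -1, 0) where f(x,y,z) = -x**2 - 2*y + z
(6, -2, 1)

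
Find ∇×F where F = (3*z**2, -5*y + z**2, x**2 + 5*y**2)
(10*y - 2*z, -2*x + 6*z, 0)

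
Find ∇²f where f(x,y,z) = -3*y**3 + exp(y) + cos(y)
-18*y + exp(y) - cos(y)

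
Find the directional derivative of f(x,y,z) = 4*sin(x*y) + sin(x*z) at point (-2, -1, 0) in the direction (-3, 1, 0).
2*sqrt(10)*cos(2)/5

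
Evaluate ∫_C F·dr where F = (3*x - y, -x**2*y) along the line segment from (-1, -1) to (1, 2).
-3/2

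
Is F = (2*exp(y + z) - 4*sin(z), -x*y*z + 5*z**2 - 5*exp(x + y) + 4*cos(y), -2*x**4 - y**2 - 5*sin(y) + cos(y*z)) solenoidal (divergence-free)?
No, ∇·F = -x*z - y*sin(y*z) - 5*exp(x + y) - 4*sin(y)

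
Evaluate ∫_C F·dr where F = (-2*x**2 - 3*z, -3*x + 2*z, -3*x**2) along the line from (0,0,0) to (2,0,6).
-142/3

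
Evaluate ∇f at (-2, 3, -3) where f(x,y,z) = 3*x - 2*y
(3, -2, 0)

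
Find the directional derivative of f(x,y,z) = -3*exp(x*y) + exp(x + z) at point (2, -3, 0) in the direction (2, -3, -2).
36*sqrt(17)*exp(-6)/17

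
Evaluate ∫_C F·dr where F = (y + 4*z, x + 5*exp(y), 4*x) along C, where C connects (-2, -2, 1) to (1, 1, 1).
-5*exp(-2) + 9 + 5*E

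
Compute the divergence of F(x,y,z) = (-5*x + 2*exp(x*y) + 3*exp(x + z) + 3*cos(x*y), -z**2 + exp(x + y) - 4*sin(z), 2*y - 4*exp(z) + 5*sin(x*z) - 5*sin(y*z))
5*x*cos(x*z) + 2*y*exp(x*y) - 3*y*sin(x*y) - 5*y*cos(y*z) - 4*exp(z) + exp(x + y) + 3*exp(x + z) - 5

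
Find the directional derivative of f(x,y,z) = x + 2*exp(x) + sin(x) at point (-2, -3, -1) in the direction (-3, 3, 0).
-sqrt(2)*(exp(2)*cos(2) + 2 + exp(2))*exp(-2)/2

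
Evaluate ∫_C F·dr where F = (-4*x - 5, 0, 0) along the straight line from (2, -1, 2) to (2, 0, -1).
0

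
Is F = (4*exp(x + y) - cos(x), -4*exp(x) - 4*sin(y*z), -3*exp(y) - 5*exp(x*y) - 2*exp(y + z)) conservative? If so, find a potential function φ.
No, ∇×F = (-5*x*exp(x*y) + 4*y*cos(y*z) - 3*exp(y) - 2*exp(y + z), 5*y*exp(x*y), -4*exp(x) - 4*exp(x + y)) ≠ 0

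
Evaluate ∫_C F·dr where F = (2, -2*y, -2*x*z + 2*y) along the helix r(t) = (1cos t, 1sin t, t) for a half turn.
4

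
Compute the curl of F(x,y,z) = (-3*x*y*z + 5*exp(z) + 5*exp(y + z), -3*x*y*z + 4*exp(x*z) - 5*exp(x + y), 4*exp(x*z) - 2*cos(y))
(3*x*y - 4*x*exp(x*z) + 2*sin(y), -3*x*y - 4*z*exp(x*z) + 5*exp(z) + 5*exp(y + z), 3*x*z - 3*y*z + 4*z*exp(x*z) - 5*exp(x + y) - 5*exp(y + z))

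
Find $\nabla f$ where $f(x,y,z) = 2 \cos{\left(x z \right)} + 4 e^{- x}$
(-2*z*sin(x*z) - 4*exp(-x), 0, -2*x*sin(x*z))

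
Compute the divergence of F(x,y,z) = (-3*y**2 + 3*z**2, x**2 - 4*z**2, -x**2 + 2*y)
0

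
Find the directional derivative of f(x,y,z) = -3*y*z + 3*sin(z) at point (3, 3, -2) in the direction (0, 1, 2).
6*sqrt(5)*(-2 + cos(2))/5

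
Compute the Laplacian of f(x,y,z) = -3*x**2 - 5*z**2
-16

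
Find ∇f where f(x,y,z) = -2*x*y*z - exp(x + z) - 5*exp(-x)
(-2*y*z - exp(x + z) + 5*exp(-x), -2*x*z, -2*x*y - exp(x + z))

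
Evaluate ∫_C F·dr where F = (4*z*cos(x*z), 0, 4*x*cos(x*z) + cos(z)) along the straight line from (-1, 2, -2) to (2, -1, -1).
-7*sin(2) - sin(1)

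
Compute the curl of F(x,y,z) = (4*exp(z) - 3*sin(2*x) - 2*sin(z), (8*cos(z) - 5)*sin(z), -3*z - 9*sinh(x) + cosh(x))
(5*cos(z) - 8*cos(2*z), 4*exp(z) - 2*cos(z) - sinh(x) + 9*cosh(x), 0)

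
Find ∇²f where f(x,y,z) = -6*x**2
-12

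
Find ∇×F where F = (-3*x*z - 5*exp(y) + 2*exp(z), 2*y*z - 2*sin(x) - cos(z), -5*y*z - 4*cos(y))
(-2*y - 5*z + 4*sin(y) - sin(z), -3*x + 2*exp(z), 5*exp(y) - 2*cos(x))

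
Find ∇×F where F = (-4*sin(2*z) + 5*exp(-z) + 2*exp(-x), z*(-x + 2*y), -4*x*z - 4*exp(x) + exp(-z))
(x - 2*y, 4*z + 4*exp(x) - 8*cos(2*z) - 5*exp(-z), -z)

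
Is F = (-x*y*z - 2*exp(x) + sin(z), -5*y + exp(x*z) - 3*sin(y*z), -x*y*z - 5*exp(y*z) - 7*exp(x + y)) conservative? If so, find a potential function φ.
No, ∇×F = (-x*z - x*exp(x*z) + 3*y*cos(y*z) - 5*z*exp(y*z) - 7*exp(x + y), -x*y + y*z + 7*exp(x + y) + cos(z), z*(x + exp(x*z))) ≠ 0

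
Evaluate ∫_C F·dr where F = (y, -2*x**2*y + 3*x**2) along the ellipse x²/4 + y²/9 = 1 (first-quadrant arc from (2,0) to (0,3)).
6 - 3*pi/2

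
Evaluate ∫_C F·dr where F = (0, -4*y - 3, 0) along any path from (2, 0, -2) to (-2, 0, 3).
0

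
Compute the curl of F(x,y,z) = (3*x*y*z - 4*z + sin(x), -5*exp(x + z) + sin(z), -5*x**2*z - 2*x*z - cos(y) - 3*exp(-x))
(5*exp(x + z) + sin(y) - cos(z), 3*x*y + 10*x*z + 2*z - 4 - 3*exp(-x), -3*x*z - 5*exp(x + z))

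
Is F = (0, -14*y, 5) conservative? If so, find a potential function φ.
Yes, F is conservative. φ = -7*y**2 + 5*z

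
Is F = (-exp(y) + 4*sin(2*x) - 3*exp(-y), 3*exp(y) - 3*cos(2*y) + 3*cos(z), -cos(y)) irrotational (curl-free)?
No, ∇×F = (sin(y) + 3*sin(z), 0, exp(y) - 3*exp(-y))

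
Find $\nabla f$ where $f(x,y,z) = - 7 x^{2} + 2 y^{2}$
(-14*x, 4*y, 0)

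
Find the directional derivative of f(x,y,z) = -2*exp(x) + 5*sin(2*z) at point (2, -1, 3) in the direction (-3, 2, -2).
2*sqrt(17)*(-10*cos(6) + 3*exp(2))/17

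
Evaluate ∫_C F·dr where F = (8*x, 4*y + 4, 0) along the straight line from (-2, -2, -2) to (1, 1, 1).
-6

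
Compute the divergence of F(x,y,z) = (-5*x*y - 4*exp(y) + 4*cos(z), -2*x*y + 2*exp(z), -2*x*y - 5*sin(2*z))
-2*x - 5*y - 10*cos(2*z)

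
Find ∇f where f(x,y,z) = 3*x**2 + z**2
(6*x, 0, 2*z)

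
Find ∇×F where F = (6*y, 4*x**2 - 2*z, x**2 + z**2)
(2, -2*x, 8*x - 6)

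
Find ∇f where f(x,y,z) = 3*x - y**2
(3, -2*y, 0)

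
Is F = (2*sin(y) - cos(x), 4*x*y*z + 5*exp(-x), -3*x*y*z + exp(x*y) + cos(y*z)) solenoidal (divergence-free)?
No, ∇·F = -3*x*y + 4*x*z - y*sin(y*z) + sin(x)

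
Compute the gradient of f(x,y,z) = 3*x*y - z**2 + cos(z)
(3*y, 3*x, -2*z - sin(z))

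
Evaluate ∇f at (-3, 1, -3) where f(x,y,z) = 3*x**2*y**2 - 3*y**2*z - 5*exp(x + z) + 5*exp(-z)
(-18 - 5*exp(-6), 72, -5*exp(3) - 3 - 5*exp(-6))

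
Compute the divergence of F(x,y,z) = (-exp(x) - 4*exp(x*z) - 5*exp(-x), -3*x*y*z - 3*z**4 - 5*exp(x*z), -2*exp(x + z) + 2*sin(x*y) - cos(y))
-3*x*z - 4*z*exp(x*z) - exp(x) - 2*exp(x + z) + 5*exp(-x)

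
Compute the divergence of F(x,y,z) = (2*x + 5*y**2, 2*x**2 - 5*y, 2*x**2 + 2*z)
-1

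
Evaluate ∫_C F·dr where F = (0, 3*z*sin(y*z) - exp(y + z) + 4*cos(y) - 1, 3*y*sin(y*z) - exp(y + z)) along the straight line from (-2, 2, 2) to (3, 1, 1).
-exp(2) - 4*sin(2) + 3*cos(4) - 3*cos(1) + 1 + 4*sin(1) + exp(4)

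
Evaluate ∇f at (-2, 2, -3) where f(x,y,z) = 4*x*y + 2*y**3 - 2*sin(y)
(8, 16 - 2*cos(2), 0)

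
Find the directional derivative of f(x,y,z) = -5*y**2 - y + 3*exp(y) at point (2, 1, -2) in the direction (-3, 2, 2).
2*sqrt(17)*(-11 + 3*E)/17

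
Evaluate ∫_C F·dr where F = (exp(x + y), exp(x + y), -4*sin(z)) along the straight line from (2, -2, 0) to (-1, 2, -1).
-5 + 4*cos(1) + E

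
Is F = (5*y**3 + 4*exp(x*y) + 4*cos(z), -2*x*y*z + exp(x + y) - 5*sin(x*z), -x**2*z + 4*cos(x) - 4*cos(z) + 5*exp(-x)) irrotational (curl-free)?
No, ∇×F = (x*(2*y + 5*cos(x*z)), 2*x*z + 4*sin(x) - 4*sin(z) + 5*exp(-x), -4*x*exp(x*y) - 15*y**2 - 2*y*z - 5*z*cos(x*z) + exp(x + y))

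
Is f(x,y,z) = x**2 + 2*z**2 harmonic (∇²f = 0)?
No, ∇²f = 6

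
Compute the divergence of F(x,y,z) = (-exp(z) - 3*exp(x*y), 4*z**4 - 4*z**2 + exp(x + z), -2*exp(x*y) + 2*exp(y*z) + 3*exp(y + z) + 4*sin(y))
-3*y*exp(x*y) + 2*y*exp(y*z) + 3*exp(y + z)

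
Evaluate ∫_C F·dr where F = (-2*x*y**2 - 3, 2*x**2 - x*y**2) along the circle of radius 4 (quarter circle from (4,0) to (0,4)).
676/3 - 16*pi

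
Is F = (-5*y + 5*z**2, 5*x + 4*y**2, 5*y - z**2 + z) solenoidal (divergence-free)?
No, ∇·F = 8*y - 2*z + 1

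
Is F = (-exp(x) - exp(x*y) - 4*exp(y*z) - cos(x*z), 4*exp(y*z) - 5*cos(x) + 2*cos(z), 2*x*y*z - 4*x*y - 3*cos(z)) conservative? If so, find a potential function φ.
No, ∇×F = (2*x*z - 4*x - 4*y*exp(y*z) + 2*sin(z), x*sin(x*z) - 2*y*z - 4*y*exp(y*z) + 4*y, x*exp(x*y) + 4*z*exp(y*z) + 5*sin(x)) ≠ 0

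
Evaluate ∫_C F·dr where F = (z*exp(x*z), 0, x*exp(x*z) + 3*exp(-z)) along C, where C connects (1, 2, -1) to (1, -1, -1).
0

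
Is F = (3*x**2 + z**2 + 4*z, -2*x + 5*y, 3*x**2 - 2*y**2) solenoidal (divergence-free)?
No, ∇·F = 6*x + 5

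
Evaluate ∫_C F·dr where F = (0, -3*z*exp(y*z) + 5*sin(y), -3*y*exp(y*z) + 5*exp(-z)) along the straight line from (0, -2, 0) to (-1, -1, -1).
-8*E - 5*cos(1) + 5*cos(2) + 8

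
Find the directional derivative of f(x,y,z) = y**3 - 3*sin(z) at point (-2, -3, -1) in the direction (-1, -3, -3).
9*sqrt(19)*(-9 + cos(1))/19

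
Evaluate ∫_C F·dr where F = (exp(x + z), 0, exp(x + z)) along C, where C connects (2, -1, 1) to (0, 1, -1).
(1 - exp(4))*exp(-1)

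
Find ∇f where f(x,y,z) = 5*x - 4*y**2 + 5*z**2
(5, -8*y, 10*z)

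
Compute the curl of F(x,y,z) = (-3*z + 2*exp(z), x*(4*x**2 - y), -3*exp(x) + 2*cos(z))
(0, 3*exp(x) + 2*exp(z) - 3, 12*x**2 - y)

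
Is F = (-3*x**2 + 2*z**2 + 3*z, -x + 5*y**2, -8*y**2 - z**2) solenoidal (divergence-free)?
No, ∇·F = -6*x + 10*y - 2*z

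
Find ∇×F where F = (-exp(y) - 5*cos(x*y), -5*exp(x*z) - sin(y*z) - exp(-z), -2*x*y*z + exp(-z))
(-2*x*z + 5*x*exp(x*z) + y*cos(y*z) - exp(-z), 2*y*z, -5*x*sin(x*y) - 5*z*exp(x*z) + exp(y))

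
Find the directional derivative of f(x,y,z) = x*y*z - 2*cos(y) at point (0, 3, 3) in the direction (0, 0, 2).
0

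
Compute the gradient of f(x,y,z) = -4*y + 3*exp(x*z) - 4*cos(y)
(3*z*exp(x*z), 4*sin(y) - 4, 3*x*exp(x*z))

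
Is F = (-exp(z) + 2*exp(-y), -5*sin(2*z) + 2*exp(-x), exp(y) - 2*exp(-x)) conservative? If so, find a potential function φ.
No, ∇×F = (exp(y) + 10*cos(2*z), -exp(z) - 2*exp(-x), 2*exp(-y) - 2*exp(-x)) ≠ 0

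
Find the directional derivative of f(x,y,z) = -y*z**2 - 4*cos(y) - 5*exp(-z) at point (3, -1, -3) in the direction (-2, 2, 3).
sqrt(17)*(-36 - 8*sin(1) + 15*exp(3))/17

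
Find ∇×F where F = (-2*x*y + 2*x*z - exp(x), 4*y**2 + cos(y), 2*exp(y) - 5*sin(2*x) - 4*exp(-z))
(2*exp(y), 2*x + 10*cos(2*x), 2*x)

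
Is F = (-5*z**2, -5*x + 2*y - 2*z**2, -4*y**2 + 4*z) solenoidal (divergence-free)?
No, ∇·F = 6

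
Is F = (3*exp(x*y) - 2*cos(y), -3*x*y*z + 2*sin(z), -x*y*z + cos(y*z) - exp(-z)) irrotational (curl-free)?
No, ∇×F = (3*x*y - x*z - z*sin(y*z) - 2*cos(z), y*z, -3*x*exp(x*y) - 3*y*z - 2*sin(y))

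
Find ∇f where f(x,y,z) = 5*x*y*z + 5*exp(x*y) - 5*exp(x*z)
(5*y*z + 5*y*exp(x*y) - 5*z*exp(x*z), 5*x*(z + exp(x*y)), 5*x*(y - exp(x*z)))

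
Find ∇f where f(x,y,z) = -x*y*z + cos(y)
(-y*z, -x*z - sin(y), -x*y)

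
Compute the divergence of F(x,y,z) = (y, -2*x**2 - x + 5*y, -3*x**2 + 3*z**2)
6*z + 5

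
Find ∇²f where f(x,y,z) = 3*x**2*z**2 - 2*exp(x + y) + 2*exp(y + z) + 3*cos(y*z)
6*x**2 - 3*y**2*cos(y*z) - 3*z**2*cos(y*z) + 6*z**2 - 4*exp(x + y) + 4*exp(y + z)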